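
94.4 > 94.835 False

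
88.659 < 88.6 False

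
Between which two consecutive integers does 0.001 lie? 0 and 1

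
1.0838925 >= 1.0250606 True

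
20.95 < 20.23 False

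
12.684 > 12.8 False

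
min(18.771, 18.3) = 18.3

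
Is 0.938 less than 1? Yes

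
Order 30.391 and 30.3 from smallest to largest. 30.3, 30.391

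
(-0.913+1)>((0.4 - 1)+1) False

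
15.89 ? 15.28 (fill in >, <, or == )>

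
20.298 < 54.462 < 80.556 True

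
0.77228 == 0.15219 False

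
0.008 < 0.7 True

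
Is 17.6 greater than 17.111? Yes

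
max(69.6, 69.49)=69.6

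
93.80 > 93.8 False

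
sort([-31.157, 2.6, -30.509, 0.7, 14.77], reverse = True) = [14.77, 2.6, 0.7, -30.509, -31.157]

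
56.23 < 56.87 True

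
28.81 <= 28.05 False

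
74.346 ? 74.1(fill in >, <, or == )>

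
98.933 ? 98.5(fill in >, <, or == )>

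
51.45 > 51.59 False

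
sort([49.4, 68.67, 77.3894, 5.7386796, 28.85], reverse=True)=[77.3894, 68.67, 49.4, 28.85, 5.7386796]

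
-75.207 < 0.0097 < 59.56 True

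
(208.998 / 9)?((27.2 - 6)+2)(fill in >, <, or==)>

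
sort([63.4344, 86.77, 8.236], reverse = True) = [86.77, 63.4344, 8.236]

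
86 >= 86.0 True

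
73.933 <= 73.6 False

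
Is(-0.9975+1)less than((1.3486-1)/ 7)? Yes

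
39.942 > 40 False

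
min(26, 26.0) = 26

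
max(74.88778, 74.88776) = 74.88778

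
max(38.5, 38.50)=38.50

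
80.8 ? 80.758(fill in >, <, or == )>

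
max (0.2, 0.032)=0.2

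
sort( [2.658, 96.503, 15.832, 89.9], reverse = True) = [96.503, 89.9, 15.832, 2.658]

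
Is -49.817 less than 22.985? Yes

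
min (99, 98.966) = 98.966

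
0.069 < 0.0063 False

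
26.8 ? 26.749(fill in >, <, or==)>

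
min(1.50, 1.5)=1.50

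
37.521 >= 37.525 False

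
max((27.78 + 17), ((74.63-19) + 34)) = 89.63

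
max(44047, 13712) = 44047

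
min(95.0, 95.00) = 95.0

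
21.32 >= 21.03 True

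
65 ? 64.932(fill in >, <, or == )>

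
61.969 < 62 True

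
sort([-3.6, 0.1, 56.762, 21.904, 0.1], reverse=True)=[56.762, 21.904, 0.1, 0.1, -3.6]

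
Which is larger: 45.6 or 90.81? 90.81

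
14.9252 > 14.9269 False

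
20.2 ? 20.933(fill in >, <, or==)<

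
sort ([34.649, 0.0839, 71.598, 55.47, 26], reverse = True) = [71.598, 55.47, 34.649, 26, 0.0839]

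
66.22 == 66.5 False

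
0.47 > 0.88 False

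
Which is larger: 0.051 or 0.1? 0.1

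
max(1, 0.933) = 1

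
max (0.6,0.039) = 0.6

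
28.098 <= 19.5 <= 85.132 False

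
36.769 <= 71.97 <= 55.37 False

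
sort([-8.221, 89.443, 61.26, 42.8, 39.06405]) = [-8.221, 39.06405, 42.8, 61.26, 89.443]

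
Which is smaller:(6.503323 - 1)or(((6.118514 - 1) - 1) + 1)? (((6.118514 - 1) - 1) + 1)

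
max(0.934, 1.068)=1.068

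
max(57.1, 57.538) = 57.538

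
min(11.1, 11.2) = 11.1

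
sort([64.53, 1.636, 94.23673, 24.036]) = [1.636, 24.036, 64.53, 94.23673]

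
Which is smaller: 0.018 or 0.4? 0.018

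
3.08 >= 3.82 False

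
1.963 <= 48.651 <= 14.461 False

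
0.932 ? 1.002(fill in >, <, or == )<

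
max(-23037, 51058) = 51058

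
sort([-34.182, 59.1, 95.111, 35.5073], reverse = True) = [95.111, 59.1, 35.5073, -34.182]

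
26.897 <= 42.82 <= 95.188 True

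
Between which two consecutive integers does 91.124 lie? 91 and 92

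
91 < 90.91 False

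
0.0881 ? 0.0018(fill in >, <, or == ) >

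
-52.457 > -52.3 False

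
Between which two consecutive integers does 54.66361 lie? 54 and 55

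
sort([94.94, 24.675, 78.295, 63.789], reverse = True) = [94.94, 78.295, 63.789, 24.675]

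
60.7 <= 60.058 False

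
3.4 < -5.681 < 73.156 False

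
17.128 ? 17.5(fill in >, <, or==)<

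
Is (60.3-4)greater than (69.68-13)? No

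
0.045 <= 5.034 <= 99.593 True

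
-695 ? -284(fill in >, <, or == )<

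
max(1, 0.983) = 1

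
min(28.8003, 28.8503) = 28.8003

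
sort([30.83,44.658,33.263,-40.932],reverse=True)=[44.658,33.263,30.83,-40.932]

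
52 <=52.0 True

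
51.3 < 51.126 False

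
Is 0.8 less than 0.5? No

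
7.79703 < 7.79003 False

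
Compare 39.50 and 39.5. They are equal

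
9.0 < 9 False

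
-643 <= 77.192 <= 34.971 False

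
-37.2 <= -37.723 False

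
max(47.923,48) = 48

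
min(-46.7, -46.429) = -46.7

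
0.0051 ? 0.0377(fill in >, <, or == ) <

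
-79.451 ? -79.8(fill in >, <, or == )>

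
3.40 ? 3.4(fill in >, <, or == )==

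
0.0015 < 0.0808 True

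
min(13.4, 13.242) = 13.242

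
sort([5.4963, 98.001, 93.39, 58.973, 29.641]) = [5.4963, 29.641, 58.973, 93.39, 98.001]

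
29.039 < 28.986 False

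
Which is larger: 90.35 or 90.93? 90.93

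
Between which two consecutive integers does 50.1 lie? 50 and 51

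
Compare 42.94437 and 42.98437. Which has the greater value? 42.98437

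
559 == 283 False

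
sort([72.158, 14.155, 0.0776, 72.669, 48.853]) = [0.0776, 14.155, 48.853, 72.158, 72.669]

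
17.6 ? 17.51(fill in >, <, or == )>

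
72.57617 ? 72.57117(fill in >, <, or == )>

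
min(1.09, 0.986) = 0.986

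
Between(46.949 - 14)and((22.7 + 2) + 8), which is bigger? (46.949 - 14)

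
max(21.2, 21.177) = 21.2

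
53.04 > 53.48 False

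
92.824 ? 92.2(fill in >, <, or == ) >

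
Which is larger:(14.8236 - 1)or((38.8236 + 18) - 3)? ((38.8236 + 18) - 3)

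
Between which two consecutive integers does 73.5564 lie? 73 and 74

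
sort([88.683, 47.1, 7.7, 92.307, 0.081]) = [0.081, 7.7, 47.1, 88.683, 92.307]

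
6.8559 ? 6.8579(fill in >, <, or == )<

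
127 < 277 True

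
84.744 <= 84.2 False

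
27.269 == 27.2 False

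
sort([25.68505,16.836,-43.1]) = [-43.1,16.836,25.68505]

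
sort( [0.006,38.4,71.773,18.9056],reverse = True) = [71.773,38.4,18.9056,0.006]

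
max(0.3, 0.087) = 0.3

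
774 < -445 False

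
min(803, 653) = 653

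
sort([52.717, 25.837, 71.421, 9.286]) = [9.286, 25.837, 52.717, 71.421]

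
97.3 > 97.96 False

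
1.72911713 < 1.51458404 False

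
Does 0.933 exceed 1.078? No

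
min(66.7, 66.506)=66.506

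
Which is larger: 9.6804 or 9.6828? 9.6828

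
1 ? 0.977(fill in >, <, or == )>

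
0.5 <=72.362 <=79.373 True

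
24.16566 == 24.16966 False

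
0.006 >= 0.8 False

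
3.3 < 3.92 True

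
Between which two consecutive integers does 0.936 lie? 0 and 1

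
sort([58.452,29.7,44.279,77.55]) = [29.7,44.279,58.452,77.55]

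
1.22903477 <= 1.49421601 True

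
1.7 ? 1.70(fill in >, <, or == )==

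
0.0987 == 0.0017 False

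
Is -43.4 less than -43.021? Yes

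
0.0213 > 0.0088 True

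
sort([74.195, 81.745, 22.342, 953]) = [22.342, 74.195, 81.745, 953]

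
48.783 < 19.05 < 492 False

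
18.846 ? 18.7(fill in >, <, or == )>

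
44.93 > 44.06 True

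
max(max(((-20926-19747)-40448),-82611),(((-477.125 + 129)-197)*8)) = -4361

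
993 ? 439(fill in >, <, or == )>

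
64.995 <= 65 True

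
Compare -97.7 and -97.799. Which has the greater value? -97.7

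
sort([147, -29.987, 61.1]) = [-29.987, 61.1, 147]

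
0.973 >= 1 False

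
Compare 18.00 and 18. They are equal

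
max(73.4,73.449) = 73.449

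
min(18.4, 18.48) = 18.4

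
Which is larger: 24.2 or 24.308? 24.308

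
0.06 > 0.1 False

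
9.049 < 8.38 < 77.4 False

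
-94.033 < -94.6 False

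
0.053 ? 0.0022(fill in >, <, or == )>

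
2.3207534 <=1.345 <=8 False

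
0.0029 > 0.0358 False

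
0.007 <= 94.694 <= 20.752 False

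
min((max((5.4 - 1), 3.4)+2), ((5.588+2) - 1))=6.4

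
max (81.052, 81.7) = 81.7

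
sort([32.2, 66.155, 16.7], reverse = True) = [66.155, 32.2, 16.7]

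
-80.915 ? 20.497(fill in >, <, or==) <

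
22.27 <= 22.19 False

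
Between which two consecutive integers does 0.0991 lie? 0 and 1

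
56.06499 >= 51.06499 True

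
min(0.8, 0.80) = 0.8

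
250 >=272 False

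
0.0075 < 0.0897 True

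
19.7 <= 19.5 False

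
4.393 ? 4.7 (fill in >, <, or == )<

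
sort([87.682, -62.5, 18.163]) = [-62.5, 18.163, 87.682]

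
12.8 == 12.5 False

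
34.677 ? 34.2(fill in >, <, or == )>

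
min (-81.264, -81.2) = -81.264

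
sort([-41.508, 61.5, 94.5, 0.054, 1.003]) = [-41.508, 0.054, 1.003, 61.5, 94.5]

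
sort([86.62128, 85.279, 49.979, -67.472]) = [-67.472, 49.979, 85.279, 86.62128]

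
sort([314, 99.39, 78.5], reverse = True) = [314, 99.39, 78.5]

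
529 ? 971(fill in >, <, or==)<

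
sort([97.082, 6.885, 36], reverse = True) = [97.082, 36, 6.885]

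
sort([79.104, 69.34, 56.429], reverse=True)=[79.104, 69.34, 56.429]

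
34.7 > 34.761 False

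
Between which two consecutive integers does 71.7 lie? 71 and 72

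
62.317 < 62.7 True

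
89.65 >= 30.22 True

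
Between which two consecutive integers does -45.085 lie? -46 and -45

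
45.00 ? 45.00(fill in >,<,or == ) ==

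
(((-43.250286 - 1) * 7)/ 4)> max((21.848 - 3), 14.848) False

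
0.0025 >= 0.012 False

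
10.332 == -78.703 False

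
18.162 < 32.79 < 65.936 True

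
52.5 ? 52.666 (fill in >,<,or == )<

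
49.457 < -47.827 False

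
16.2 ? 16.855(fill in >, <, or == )<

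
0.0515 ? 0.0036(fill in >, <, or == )>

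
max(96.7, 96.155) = 96.7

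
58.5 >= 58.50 True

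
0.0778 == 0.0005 False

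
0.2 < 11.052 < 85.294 True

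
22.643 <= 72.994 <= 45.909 False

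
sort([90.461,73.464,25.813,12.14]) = [12.14,25.813,73.464,90.461]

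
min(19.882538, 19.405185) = 19.405185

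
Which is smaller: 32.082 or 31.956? 31.956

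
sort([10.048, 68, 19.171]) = [10.048, 19.171, 68]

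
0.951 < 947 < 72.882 False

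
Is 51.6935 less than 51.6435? No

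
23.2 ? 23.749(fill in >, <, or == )<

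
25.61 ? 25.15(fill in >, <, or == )>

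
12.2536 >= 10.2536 True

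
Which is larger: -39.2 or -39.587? -39.2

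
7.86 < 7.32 False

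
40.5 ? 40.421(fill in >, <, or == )>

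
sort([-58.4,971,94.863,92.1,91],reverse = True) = [971,94.863,92.1,91,-58.4]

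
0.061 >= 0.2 False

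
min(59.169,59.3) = 59.169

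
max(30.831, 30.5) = 30.831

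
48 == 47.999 False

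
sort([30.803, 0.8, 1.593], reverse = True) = [30.803, 1.593, 0.8]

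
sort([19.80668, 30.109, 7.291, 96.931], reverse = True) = [96.931, 30.109, 19.80668, 7.291]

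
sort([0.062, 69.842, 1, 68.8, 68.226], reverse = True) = [69.842, 68.8, 68.226, 1, 0.062]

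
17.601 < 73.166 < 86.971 True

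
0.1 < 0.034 False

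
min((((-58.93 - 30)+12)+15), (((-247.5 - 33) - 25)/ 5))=-61.93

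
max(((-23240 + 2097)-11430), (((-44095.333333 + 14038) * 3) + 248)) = -32573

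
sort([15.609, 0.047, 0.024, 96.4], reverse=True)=[96.4, 15.609, 0.047, 0.024]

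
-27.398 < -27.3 True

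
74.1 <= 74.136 True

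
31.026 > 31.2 False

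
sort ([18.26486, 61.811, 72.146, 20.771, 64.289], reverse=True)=[72.146, 64.289, 61.811, 20.771, 18.26486]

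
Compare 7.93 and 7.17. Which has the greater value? 7.93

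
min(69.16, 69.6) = 69.16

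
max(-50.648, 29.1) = 29.1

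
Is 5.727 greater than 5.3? Yes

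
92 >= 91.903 True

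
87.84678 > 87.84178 True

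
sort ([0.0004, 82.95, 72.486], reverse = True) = [82.95, 72.486, 0.0004]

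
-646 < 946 True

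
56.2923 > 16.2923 True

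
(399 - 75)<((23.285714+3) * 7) False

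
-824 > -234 False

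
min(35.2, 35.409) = 35.2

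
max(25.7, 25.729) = 25.729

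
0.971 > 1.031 False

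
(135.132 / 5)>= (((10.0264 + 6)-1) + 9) True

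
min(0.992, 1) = 0.992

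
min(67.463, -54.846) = -54.846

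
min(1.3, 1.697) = 1.3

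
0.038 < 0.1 True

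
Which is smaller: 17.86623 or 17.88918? 17.86623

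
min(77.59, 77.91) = 77.59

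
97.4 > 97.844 False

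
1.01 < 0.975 False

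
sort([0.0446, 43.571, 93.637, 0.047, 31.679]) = [0.0446, 0.047, 31.679, 43.571, 93.637]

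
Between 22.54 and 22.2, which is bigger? 22.54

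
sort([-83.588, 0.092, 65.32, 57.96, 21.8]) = [-83.588, 0.092, 21.8, 57.96, 65.32]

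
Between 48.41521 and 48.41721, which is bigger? 48.41721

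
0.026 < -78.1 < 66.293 False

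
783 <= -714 False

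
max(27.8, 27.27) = 27.8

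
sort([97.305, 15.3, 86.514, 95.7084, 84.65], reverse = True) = [97.305, 95.7084, 86.514, 84.65, 15.3]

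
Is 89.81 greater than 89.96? No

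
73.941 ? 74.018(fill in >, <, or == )<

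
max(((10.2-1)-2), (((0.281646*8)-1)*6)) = 7.519008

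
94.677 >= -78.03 True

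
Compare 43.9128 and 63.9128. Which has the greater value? 63.9128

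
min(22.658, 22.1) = 22.1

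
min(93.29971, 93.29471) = 93.29471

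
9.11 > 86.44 False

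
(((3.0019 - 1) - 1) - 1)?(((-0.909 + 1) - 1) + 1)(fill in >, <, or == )<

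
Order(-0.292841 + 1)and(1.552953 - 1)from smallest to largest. (1.552953 - 1), (-0.292841 + 1)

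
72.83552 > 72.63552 True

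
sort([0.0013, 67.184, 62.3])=[0.0013, 62.3, 67.184]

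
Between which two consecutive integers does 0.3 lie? 0 and 1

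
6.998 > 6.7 True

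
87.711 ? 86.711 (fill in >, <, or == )>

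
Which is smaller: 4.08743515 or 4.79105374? 4.08743515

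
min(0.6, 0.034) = 0.034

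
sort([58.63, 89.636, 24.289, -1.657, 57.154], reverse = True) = [89.636, 58.63, 57.154, 24.289, -1.657]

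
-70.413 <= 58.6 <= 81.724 True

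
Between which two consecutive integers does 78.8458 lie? 78 and 79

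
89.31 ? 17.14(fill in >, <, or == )>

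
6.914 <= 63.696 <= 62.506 False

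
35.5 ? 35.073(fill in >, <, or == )>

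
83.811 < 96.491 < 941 True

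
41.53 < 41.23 False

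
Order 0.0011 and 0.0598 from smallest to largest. 0.0011, 0.0598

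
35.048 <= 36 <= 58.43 True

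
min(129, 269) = 129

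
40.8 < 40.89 True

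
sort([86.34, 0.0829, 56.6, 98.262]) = [0.0829, 56.6, 86.34, 98.262]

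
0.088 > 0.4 False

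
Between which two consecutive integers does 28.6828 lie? 28 and 29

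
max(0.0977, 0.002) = 0.0977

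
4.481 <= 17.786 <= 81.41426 True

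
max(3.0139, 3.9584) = 3.9584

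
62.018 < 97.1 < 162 True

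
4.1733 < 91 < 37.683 False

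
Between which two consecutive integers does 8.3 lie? 8 and 9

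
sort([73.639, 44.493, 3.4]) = [3.4, 44.493, 73.639]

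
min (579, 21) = 21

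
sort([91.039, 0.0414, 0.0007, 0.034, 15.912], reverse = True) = [91.039, 15.912, 0.0414, 0.034, 0.0007]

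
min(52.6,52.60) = 52.6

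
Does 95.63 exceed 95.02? Yes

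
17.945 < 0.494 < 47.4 False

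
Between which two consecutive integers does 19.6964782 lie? 19 and 20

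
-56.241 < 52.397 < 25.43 False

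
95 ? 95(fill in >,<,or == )==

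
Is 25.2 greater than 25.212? No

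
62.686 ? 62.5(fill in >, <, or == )>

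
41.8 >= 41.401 True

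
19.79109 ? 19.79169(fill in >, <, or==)<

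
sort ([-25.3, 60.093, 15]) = [-25.3, 15, 60.093]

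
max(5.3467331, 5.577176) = 5.577176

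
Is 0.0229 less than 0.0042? No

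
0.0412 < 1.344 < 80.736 True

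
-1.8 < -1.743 True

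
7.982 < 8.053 True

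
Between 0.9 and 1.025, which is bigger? 1.025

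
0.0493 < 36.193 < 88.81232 True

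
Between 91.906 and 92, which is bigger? 92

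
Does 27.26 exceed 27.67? No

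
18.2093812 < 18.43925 True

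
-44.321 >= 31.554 False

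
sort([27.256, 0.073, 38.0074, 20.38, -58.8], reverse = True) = [38.0074, 27.256, 20.38, 0.073, -58.8]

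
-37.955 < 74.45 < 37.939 False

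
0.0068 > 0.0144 False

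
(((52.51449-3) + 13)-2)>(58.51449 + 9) False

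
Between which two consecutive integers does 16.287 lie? 16 and 17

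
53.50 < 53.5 False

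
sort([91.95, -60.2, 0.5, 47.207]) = [-60.2, 0.5, 47.207, 91.95]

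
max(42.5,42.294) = 42.5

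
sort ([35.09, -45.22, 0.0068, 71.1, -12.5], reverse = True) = [71.1, 35.09, 0.0068, -12.5, -45.22]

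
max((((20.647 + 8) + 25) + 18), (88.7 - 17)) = 71.7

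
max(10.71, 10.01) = 10.71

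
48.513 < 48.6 True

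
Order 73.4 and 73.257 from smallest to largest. 73.257,73.4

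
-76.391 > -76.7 True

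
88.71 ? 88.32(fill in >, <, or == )>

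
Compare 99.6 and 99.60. They are equal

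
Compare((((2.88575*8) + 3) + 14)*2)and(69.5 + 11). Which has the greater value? (69.5 + 11)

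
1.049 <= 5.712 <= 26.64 True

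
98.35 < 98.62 True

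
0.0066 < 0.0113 True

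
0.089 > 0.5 False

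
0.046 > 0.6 False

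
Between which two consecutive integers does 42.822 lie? 42 and 43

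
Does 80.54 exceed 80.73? No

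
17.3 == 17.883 False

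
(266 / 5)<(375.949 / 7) True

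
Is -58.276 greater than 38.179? No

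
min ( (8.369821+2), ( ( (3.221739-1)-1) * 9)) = 10.369821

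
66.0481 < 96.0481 True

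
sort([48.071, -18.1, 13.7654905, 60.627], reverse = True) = [60.627, 48.071, 13.7654905, -18.1]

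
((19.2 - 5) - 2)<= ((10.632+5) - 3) True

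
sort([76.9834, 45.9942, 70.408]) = [45.9942, 70.408, 76.9834]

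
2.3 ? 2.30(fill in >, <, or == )==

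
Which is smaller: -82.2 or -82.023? -82.2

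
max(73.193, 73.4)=73.4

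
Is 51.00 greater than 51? No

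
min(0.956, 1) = 0.956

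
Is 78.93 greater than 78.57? Yes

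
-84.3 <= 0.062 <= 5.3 True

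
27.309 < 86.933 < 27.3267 False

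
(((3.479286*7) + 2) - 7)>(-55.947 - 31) True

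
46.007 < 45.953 False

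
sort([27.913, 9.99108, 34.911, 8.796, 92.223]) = [8.796, 9.99108, 27.913, 34.911, 92.223]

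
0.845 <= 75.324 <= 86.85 True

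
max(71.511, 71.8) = 71.8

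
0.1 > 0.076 True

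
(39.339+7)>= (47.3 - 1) True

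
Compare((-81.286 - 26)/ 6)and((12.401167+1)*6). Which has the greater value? ((12.401167+1)*6)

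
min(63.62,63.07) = 63.07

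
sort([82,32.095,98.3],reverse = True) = [98.3,82,32.095]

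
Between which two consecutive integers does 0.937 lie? 0 and 1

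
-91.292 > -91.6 True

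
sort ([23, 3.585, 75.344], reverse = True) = [75.344, 23, 3.585]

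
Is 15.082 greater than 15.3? No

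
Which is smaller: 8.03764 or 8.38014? 8.03764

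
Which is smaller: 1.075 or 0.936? 0.936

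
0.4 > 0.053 True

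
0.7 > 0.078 True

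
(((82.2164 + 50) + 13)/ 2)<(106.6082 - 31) True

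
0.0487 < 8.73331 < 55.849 True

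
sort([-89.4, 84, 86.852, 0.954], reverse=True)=[86.852, 84, 0.954, -89.4]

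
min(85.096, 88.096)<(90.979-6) False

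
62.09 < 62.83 True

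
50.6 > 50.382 True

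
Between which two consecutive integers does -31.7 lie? -32 and -31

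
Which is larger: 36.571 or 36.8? 36.8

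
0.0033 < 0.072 True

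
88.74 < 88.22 False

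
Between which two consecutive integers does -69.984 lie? -70 and -69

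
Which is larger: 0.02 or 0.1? 0.1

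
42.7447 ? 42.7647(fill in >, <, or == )<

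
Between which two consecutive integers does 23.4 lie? 23 and 24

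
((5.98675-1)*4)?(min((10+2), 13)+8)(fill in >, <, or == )<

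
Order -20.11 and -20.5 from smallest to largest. -20.5, -20.11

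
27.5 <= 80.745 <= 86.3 True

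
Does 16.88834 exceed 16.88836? No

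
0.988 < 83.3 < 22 False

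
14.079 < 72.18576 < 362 True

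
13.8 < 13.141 False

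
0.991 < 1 True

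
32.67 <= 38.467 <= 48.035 True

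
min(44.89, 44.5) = 44.5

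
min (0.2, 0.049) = 0.049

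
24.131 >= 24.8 False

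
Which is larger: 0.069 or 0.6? 0.6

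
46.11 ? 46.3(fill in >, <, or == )<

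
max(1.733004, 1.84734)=1.84734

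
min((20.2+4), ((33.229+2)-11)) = 24.2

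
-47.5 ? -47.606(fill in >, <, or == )>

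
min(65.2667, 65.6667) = 65.2667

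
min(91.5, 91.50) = 91.5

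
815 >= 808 True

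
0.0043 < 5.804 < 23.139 True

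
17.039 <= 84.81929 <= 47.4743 False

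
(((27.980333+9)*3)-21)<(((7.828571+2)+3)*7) False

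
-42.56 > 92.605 False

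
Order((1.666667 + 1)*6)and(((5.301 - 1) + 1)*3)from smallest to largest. (((5.301 - 1) + 1)*3), ((1.666667 + 1)*6)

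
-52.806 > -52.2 False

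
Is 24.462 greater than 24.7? No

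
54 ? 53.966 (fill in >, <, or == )>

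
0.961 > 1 False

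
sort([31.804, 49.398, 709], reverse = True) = [709, 49.398, 31.804]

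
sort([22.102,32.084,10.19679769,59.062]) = [10.19679769,22.102,32.084,59.062]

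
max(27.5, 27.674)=27.674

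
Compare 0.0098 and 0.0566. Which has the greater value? 0.0566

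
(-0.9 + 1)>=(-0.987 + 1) True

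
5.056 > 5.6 False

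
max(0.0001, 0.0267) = 0.0267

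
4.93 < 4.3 False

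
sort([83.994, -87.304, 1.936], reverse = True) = [83.994, 1.936, -87.304]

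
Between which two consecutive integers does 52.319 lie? 52 and 53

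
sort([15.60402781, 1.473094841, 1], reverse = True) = [15.60402781, 1.473094841, 1]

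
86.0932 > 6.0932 True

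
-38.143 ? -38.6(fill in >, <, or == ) >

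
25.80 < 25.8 False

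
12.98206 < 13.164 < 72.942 True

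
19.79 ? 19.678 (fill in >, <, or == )>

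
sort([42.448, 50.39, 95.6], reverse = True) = [95.6, 50.39, 42.448]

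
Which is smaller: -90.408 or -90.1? -90.408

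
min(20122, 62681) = 20122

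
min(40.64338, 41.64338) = 40.64338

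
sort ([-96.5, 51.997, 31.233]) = [-96.5, 31.233, 51.997]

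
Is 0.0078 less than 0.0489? Yes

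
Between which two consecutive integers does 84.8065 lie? 84 and 85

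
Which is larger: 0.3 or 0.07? 0.3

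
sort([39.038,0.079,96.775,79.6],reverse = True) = [96.775,79.6,39.038,0.079]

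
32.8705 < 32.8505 False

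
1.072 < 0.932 False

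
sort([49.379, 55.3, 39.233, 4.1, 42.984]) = [4.1, 39.233, 42.984, 49.379, 55.3]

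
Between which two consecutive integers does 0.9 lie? 0 and 1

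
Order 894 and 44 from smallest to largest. 44, 894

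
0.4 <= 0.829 True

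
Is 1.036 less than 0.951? No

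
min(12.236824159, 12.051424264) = 12.051424264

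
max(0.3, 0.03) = 0.3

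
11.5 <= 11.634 True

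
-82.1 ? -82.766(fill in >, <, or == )>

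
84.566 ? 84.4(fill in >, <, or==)>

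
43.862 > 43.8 True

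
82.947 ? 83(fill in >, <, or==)<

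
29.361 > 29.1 True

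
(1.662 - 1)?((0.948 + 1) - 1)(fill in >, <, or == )<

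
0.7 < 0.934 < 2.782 True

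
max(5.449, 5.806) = 5.806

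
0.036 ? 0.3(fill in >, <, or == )<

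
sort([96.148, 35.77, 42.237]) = [35.77, 42.237, 96.148]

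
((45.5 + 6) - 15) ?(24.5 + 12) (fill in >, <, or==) ==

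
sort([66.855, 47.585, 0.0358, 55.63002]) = [0.0358, 47.585, 55.63002, 66.855]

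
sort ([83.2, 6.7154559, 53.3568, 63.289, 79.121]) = [6.7154559, 53.3568, 63.289, 79.121, 83.2]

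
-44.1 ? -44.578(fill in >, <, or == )>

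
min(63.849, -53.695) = -53.695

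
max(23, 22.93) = 23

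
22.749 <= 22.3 False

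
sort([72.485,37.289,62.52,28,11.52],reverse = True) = [72.485,62.52,37.289,28,11.52]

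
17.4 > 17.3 True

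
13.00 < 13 False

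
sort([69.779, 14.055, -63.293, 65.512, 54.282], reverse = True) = [69.779, 65.512, 54.282, 14.055, -63.293]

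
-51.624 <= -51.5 True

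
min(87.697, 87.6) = 87.6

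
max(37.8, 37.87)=37.87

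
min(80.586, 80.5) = 80.5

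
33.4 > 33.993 False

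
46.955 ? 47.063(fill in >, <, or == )<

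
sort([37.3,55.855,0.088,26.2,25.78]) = [0.088,25.78,26.2,37.3,55.855]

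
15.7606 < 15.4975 False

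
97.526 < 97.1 False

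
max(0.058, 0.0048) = 0.058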